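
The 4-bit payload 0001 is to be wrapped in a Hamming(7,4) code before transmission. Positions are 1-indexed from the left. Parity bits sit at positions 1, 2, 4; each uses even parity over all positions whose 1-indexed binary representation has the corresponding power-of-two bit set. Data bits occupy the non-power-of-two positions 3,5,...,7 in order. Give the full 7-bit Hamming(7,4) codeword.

1101001

Place data bits at non-power-of-two positions: b3=0, b5=0, b6=0, b7=1.
p1 = XOR of data positions {3,5,7} = 0⊕0⊕1 = 1
p2 = XOR of data positions {3,6,7} = 0⊕0⊕1 = 1
p4 = XOR of data positions {5,6,7} = 0⊕0⊕1 = 1
Codeword b1..b7 = 1101001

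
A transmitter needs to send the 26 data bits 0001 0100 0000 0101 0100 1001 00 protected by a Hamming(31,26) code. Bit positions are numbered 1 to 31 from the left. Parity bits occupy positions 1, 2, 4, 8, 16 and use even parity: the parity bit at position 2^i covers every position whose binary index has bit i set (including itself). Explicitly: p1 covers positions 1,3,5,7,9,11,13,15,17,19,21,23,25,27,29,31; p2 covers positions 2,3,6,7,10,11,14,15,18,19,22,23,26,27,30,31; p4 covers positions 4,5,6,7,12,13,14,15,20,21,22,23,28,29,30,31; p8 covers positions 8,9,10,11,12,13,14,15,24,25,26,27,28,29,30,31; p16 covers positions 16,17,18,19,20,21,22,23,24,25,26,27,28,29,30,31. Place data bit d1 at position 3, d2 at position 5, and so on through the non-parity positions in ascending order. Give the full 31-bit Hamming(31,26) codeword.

1100001101000001001010100100100

Place data bits at non-power-of-two positions: b3=0, b5=0, b6=0, b7=1, b9=0, b10=1, b11=0, b12=0, b13=0, b14=0, b15=0, b17=0, b18=0, b19=1, b20=0, b21=1, b22=0, b23=1, b24=0, b25=0, b26=1, b27=0, b28=0, b29=1, b30=0, b31=0.
p1 = XOR of data positions {3,5,7,9,11,13,15,17,19,21,23,25,27,29,31} = 0⊕0⊕1⊕0⊕0⊕0⊕0⊕0⊕1⊕1⊕1⊕0⊕0⊕1⊕0 = 1
p2 = XOR of data positions {3,6,7,10,11,14,15,18,19,22,23,26,27,30,31} = 0⊕0⊕1⊕1⊕0⊕0⊕0⊕0⊕1⊕0⊕1⊕1⊕0⊕0⊕0 = 1
p4 = XOR of data positions {5,6,7,12,13,14,15,20,21,22,23,28,29,30,31} = 0⊕0⊕1⊕0⊕0⊕0⊕0⊕0⊕1⊕0⊕1⊕0⊕1⊕0⊕0 = 0
p8 = XOR of data positions {9,10,11,12,13,14,15,24,25,26,27,28,29,30,31} = 0⊕1⊕0⊕0⊕0⊕0⊕0⊕0⊕0⊕1⊕0⊕0⊕1⊕0⊕0 = 1
p16 = XOR of data positions {17,18,19,20,21,22,23,24,25,26,27,28,29,30,31} = 0⊕0⊕1⊕0⊕1⊕0⊕1⊕0⊕0⊕1⊕0⊕0⊕1⊕0⊕0 = 1
Codeword b1..b31 = 1100001101000001001010100100100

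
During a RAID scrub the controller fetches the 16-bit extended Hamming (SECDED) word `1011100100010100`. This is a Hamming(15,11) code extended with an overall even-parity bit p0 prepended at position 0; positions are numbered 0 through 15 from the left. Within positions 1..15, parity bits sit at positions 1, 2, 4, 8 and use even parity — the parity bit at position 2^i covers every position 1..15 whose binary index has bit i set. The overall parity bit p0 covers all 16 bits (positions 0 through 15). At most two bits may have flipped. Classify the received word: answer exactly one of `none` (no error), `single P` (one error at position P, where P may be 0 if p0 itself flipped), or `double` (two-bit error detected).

single 4

s1: b1⊕b3⊕b5⊕b7⊕b9⊕b11⊕b13⊕b15 = 0⊕1⊕0⊕1⊕0⊕1⊕1⊕0 = 0
s2: b2⊕b3⊕b6⊕b7⊕b10⊕b11⊕b14⊕b15 = 1⊕1⊕0⊕1⊕0⊕1⊕0⊕0 = 0
s4: b4⊕b5⊕b6⊕b7⊕b12⊕b13⊕b14⊕b15 = 1⊕0⊕0⊕1⊕0⊕1⊕0⊕0 = 1
s8: b8⊕b9⊕b10⊕b11⊕b12⊕b13⊕b14⊕b15 = 0⊕0⊕0⊕1⊕0⊕1⊕0⊕0 = 0
Syndrome (s8...s1) = 0100 → position 4.
Overall parity (XOR of all 16 bits, including p0): 1⊕0⊕1⊕1⊕1⊕0⊕0⊕1⊕0⊕0⊕0⊕1⊕0⊕1⊕0⊕0 = 1
Overall=1, syndrome position=4 → single-bit error at position 4.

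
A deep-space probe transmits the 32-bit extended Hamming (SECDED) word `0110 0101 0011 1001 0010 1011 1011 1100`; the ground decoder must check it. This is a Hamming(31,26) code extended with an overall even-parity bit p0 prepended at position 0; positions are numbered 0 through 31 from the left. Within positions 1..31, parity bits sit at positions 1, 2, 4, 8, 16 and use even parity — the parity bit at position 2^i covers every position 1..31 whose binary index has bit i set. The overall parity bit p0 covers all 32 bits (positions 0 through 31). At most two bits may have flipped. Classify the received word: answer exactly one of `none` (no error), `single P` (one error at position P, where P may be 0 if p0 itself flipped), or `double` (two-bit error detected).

single 28

s1: b1⊕b3⊕b5⊕b7⊕b9⊕b11⊕b13⊕b15⊕b17⊕b19⊕b21⊕b23⊕b25⊕b27⊕b29⊕b31 = 1⊕0⊕1⊕1⊕0⊕1⊕0⊕1⊕0⊕0⊕0⊕1⊕0⊕1⊕1⊕0 = 0
s2: b2⊕b3⊕b6⊕b7⊕b10⊕b11⊕b14⊕b15⊕b18⊕b19⊕b22⊕b23⊕b26⊕b27⊕b30⊕b31 = 1⊕0⊕0⊕1⊕1⊕1⊕0⊕1⊕1⊕0⊕1⊕1⊕1⊕1⊕0⊕0 = 0
s4: b4⊕b5⊕b6⊕b7⊕b12⊕b13⊕b14⊕b15⊕b20⊕b21⊕b22⊕b23⊕b28⊕b29⊕b30⊕b31 = 0⊕1⊕0⊕1⊕1⊕0⊕0⊕1⊕1⊕0⊕1⊕1⊕1⊕1⊕0⊕0 = 1
s8: b8⊕b9⊕b10⊕b11⊕b12⊕b13⊕b14⊕b15⊕b24⊕b25⊕b26⊕b27⊕b28⊕b29⊕b30⊕b31 = 0⊕0⊕1⊕1⊕1⊕0⊕0⊕1⊕1⊕0⊕1⊕1⊕1⊕1⊕0⊕0 = 1
s16: b16⊕b17⊕b18⊕b19⊕b20⊕b21⊕b22⊕b23⊕b24⊕b25⊕b26⊕b27⊕b28⊕b29⊕b30⊕b31 = 0⊕0⊕1⊕0⊕1⊕0⊕1⊕1⊕1⊕0⊕1⊕1⊕1⊕1⊕0⊕0 = 1
Syndrome (s16...s1) = 11100 → position 28.
Overall parity (XOR of all 32 bits, including p0): 0⊕1⊕1⊕0⊕0⊕1⊕0⊕1⊕0⊕0⊕1⊕1⊕1⊕0⊕0⊕1⊕0⊕0⊕1⊕0⊕1⊕0⊕1⊕1⊕1⊕0⊕1⊕1⊕1⊕1⊕0⊕0 = 1
Overall=1, syndrome position=28 → single-bit error at position 28.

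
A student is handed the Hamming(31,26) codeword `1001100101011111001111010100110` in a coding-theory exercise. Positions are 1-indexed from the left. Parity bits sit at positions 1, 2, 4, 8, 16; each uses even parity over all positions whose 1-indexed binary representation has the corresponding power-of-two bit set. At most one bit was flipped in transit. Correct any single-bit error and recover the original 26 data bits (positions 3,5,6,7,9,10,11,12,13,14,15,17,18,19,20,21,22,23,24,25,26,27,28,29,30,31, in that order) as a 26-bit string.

01000101111001111110100110

s1: b1⊕b3⊕b5⊕b7⊕b9⊕b11⊕b13⊕b15⊕b17⊕b19⊕b21⊕b23⊕b25⊕b27⊕b29⊕b31 = 1⊕0⊕1⊕0⊕0⊕0⊕1⊕1⊕0⊕1⊕1⊕0⊕0⊕0⊕1⊕0 = 1
s2: b2⊕b3⊕b6⊕b7⊕b10⊕b11⊕b14⊕b15⊕b18⊕b19⊕b22⊕b23⊕b26⊕b27⊕b30⊕b31 = 0⊕0⊕0⊕0⊕1⊕0⊕1⊕1⊕0⊕1⊕1⊕0⊕1⊕0⊕1⊕0 = 1
s4: b4⊕b5⊕b6⊕b7⊕b12⊕b13⊕b14⊕b15⊕b20⊕b21⊕b22⊕b23⊕b28⊕b29⊕b30⊕b31 = 1⊕1⊕0⊕0⊕1⊕1⊕1⊕1⊕1⊕1⊕1⊕0⊕0⊕1⊕1⊕0 = 1
s8: b8⊕b9⊕b10⊕b11⊕b12⊕b13⊕b14⊕b15⊕b24⊕b25⊕b26⊕b27⊕b28⊕b29⊕b30⊕b31 = 1⊕0⊕1⊕0⊕1⊕1⊕1⊕1⊕1⊕0⊕1⊕0⊕0⊕1⊕1⊕0 = 0
s16: b16⊕b17⊕b18⊕b19⊕b20⊕b21⊕b22⊕b23⊕b24⊕b25⊕b26⊕b27⊕b28⊕b29⊕b30⊕b31 = 1⊕0⊕0⊕1⊕1⊕1⊕1⊕0⊕1⊕0⊕1⊕0⊕0⊕1⊕1⊕0 = 1
Syndrome (s16...s1) = 10111 → position 23.
Flip bit 23: corrected codeword = 1001100101011111001111110100110
Data bits at positions 3,5,6,7,9,10,11,12,13,14,15,17,18,19,20,21,22,23,24,25,26,27,28,29,30,31: 01000101111001111110100110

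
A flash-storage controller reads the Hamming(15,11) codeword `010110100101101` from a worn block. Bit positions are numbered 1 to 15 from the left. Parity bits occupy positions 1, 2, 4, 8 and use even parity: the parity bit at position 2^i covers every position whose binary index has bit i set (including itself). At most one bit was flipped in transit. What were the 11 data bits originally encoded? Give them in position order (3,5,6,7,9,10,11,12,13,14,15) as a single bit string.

s1: b1⊕b3⊕b5⊕b7⊕b9⊕b11⊕b13⊕b15 = 0⊕0⊕1⊕1⊕0⊕0⊕1⊕1 = 0
s2: b2⊕b3⊕b6⊕b7⊕b10⊕b11⊕b14⊕b15 = 1⊕0⊕0⊕1⊕1⊕0⊕0⊕1 = 0
s4: b4⊕b5⊕b6⊕b7⊕b12⊕b13⊕b14⊕b15 = 1⊕1⊕0⊕1⊕1⊕1⊕0⊕1 = 0
s8: b8⊕b9⊕b10⊕b11⊕b12⊕b13⊕b14⊕b15 = 0⊕0⊕1⊕0⊕1⊕1⊕0⊕1 = 0
Syndrome (s8...s1) = 0000 → position 0 (no error).
No correction needed.
Data bits at positions 3,5,6,7,9,10,11,12,13,14,15: 01010101101

01010101101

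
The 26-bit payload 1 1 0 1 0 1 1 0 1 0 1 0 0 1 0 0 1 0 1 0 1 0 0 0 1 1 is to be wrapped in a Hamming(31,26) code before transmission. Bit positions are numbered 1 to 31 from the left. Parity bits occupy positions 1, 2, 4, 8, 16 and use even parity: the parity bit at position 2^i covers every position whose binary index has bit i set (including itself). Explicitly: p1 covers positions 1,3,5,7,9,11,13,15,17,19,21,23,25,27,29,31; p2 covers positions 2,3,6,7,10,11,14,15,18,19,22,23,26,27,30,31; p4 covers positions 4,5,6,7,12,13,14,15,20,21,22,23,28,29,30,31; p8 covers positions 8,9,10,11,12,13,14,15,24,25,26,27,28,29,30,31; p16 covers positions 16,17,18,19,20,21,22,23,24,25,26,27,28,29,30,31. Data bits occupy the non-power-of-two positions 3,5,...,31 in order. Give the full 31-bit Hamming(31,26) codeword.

0011101001101010001001010100011

Place data bits at non-power-of-two positions: b3=1, b5=1, b6=0, b7=1, b9=0, b10=1, b11=1, b12=0, b13=1, b14=0, b15=1, b17=0, b18=0, b19=1, b20=0, b21=0, b22=1, b23=0, b24=1, b25=0, b26=1, b27=0, b28=0, b29=0, b30=1, b31=1.
p1 = XOR of data positions {3,5,7,9,11,13,15,17,19,21,23,25,27,29,31} = 1⊕1⊕1⊕0⊕1⊕1⊕1⊕0⊕1⊕0⊕0⊕0⊕0⊕0⊕1 = 0
p2 = XOR of data positions {3,6,7,10,11,14,15,18,19,22,23,26,27,30,31} = 1⊕0⊕1⊕1⊕1⊕0⊕1⊕0⊕1⊕1⊕0⊕1⊕0⊕1⊕1 = 0
p4 = XOR of data positions {5,6,7,12,13,14,15,20,21,22,23,28,29,30,31} = 1⊕0⊕1⊕0⊕1⊕0⊕1⊕0⊕0⊕1⊕0⊕0⊕0⊕1⊕1 = 1
p8 = XOR of data positions {9,10,11,12,13,14,15,24,25,26,27,28,29,30,31} = 0⊕1⊕1⊕0⊕1⊕0⊕1⊕1⊕0⊕1⊕0⊕0⊕0⊕1⊕1 = 0
p16 = XOR of data positions {17,18,19,20,21,22,23,24,25,26,27,28,29,30,31} = 0⊕0⊕1⊕0⊕0⊕1⊕0⊕1⊕0⊕1⊕0⊕0⊕0⊕1⊕1 = 0
Codeword b1..b31 = 0011101001101010001001010100011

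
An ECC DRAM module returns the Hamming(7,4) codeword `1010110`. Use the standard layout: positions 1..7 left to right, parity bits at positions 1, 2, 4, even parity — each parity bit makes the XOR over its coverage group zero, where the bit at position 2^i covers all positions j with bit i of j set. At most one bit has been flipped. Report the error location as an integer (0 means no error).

s1: b1⊕b3⊕b5⊕b7 = 1⊕1⊕1⊕0 = 1
s2: b2⊕b3⊕b6⊕b7 = 0⊕1⊕1⊕0 = 0
s4: b4⊕b5⊕b6⊕b7 = 0⊕1⊕1⊕0 = 0
Syndrome (s4...s1) = 001 → position 1.

1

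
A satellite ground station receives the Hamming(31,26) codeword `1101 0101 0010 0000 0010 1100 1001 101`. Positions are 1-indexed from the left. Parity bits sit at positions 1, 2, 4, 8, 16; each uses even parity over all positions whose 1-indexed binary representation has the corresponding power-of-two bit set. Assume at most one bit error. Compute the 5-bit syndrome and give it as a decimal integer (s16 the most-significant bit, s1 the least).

s1: b1⊕b3⊕b5⊕b7⊕b9⊕b11⊕b13⊕b15⊕b17⊕b19⊕b21⊕b23⊕b25⊕b27⊕b29⊕b31 = 1⊕0⊕0⊕0⊕0⊕1⊕0⊕0⊕0⊕1⊕1⊕0⊕1⊕0⊕1⊕1 = 1
s2: b2⊕b3⊕b6⊕b7⊕b10⊕b11⊕b14⊕b15⊕b18⊕b19⊕b22⊕b23⊕b26⊕b27⊕b30⊕b31 = 1⊕0⊕1⊕0⊕0⊕1⊕0⊕0⊕0⊕1⊕1⊕0⊕0⊕0⊕0⊕1 = 0
s4: b4⊕b5⊕b6⊕b7⊕b12⊕b13⊕b14⊕b15⊕b20⊕b21⊕b22⊕b23⊕b28⊕b29⊕b30⊕b31 = 1⊕0⊕1⊕0⊕0⊕0⊕0⊕0⊕0⊕1⊕1⊕0⊕1⊕1⊕0⊕1 = 1
s8: b8⊕b9⊕b10⊕b11⊕b12⊕b13⊕b14⊕b15⊕b24⊕b25⊕b26⊕b27⊕b28⊕b29⊕b30⊕b31 = 1⊕0⊕0⊕1⊕0⊕0⊕0⊕0⊕0⊕1⊕0⊕0⊕1⊕1⊕0⊕1 = 0
s16: b16⊕b17⊕b18⊕b19⊕b20⊕b21⊕b22⊕b23⊕b24⊕b25⊕b26⊕b27⊕b28⊕b29⊕b30⊕b31 = 0⊕0⊕0⊕1⊕0⊕1⊕1⊕0⊕0⊕1⊕0⊕0⊕1⊕1⊕0⊕1 = 1
Syndrome (s16...s1) = 10101 → position 21.

21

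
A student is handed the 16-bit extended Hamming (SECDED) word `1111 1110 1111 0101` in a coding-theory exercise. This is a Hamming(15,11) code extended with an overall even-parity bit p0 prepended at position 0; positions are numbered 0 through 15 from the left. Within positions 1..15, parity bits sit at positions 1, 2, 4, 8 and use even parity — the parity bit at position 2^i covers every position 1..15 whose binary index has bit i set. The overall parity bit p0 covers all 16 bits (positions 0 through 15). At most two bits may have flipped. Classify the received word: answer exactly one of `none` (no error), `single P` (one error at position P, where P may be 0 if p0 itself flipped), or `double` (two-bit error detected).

s1: b1⊕b3⊕b5⊕b7⊕b9⊕b11⊕b13⊕b15 = 1⊕1⊕1⊕0⊕1⊕1⊕1⊕1 = 1
s2: b2⊕b3⊕b6⊕b7⊕b10⊕b11⊕b14⊕b15 = 1⊕1⊕1⊕0⊕1⊕1⊕0⊕1 = 0
s4: b4⊕b5⊕b6⊕b7⊕b12⊕b13⊕b14⊕b15 = 1⊕1⊕1⊕0⊕0⊕1⊕0⊕1 = 1
s8: b8⊕b9⊕b10⊕b11⊕b12⊕b13⊕b14⊕b15 = 1⊕1⊕1⊕1⊕0⊕1⊕0⊕1 = 0
Syndrome (s8...s1) = 0101 → position 5.
Overall parity (XOR of all 16 bits, including p0): 1⊕1⊕1⊕1⊕1⊕1⊕1⊕0⊕1⊕1⊕1⊕1⊕0⊕1⊕0⊕1 = 1
Overall=1, syndrome position=5 → single-bit error at position 5.

single 5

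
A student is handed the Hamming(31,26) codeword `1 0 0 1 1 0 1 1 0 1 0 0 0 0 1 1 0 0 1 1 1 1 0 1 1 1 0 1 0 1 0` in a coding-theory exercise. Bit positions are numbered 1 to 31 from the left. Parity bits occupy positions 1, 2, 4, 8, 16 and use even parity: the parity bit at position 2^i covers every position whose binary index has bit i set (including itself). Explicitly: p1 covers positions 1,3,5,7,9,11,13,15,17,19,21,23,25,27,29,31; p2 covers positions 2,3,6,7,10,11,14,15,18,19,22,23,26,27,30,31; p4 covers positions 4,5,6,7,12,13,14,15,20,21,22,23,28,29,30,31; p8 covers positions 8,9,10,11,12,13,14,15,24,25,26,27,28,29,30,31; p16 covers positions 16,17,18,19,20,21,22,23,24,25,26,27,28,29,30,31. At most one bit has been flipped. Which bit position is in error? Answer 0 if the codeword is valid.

7

s1: b1⊕b3⊕b5⊕b7⊕b9⊕b11⊕b13⊕b15⊕b17⊕b19⊕b21⊕b23⊕b25⊕b27⊕b29⊕b31 = 1⊕0⊕1⊕1⊕0⊕0⊕0⊕1⊕0⊕1⊕1⊕0⊕1⊕0⊕0⊕0 = 1
s2: b2⊕b3⊕b6⊕b7⊕b10⊕b11⊕b14⊕b15⊕b18⊕b19⊕b22⊕b23⊕b26⊕b27⊕b30⊕b31 = 0⊕0⊕0⊕1⊕1⊕0⊕0⊕1⊕0⊕1⊕1⊕0⊕1⊕0⊕1⊕0 = 1
s4: b4⊕b5⊕b6⊕b7⊕b12⊕b13⊕b14⊕b15⊕b20⊕b21⊕b22⊕b23⊕b28⊕b29⊕b30⊕b31 = 1⊕1⊕0⊕1⊕0⊕0⊕0⊕1⊕1⊕1⊕1⊕0⊕1⊕0⊕1⊕0 = 1
s8: b8⊕b9⊕b10⊕b11⊕b12⊕b13⊕b14⊕b15⊕b24⊕b25⊕b26⊕b27⊕b28⊕b29⊕b30⊕b31 = 1⊕0⊕1⊕0⊕0⊕0⊕0⊕1⊕1⊕1⊕1⊕0⊕1⊕0⊕1⊕0 = 0
s16: b16⊕b17⊕b18⊕b19⊕b20⊕b21⊕b22⊕b23⊕b24⊕b25⊕b26⊕b27⊕b28⊕b29⊕b30⊕b31 = 1⊕0⊕0⊕1⊕1⊕1⊕1⊕0⊕1⊕1⊕1⊕0⊕1⊕0⊕1⊕0 = 0
Syndrome (s16...s1) = 00111 → position 7.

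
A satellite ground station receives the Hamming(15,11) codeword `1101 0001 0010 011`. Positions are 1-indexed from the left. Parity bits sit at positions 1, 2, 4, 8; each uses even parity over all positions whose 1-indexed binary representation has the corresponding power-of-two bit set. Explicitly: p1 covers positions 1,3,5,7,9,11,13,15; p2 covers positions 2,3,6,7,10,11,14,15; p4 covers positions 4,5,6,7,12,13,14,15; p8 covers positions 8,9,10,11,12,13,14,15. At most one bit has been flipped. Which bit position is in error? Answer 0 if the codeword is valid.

5

s1: b1⊕b3⊕b5⊕b7⊕b9⊕b11⊕b13⊕b15 = 1⊕0⊕0⊕0⊕0⊕1⊕0⊕1 = 1
s2: b2⊕b3⊕b6⊕b7⊕b10⊕b11⊕b14⊕b15 = 1⊕0⊕0⊕0⊕0⊕1⊕1⊕1 = 0
s4: b4⊕b5⊕b6⊕b7⊕b12⊕b13⊕b14⊕b15 = 1⊕0⊕0⊕0⊕0⊕0⊕1⊕1 = 1
s8: b8⊕b9⊕b10⊕b11⊕b12⊕b13⊕b14⊕b15 = 1⊕0⊕0⊕1⊕0⊕0⊕1⊕1 = 0
Syndrome (s8...s1) = 0101 → position 5.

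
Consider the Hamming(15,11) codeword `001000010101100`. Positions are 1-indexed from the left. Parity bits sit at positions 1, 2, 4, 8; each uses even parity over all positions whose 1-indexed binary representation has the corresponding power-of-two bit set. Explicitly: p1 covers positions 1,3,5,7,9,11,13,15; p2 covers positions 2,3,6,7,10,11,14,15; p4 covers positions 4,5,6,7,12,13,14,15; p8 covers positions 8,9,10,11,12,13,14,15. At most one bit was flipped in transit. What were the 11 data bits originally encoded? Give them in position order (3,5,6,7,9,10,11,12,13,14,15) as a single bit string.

s1: b1⊕b3⊕b5⊕b7⊕b9⊕b11⊕b13⊕b15 = 0⊕1⊕0⊕0⊕0⊕0⊕1⊕0 = 0
s2: b2⊕b3⊕b6⊕b7⊕b10⊕b11⊕b14⊕b15 = 0⊕1⊕0⊕0⊕1⊕0⊕0⊕0 = 0
s4: b4⊕b5⊕b6⊕b7⊕b12⊕b13⊕b14⊕b15 = 0⊕0⊕0⊕0⊕1⊕1⊕0⊕0 = 0
s8: b8⊕b9⊕b10⊕b11⊕b12⊕b13⊕b14⊕b15 = 1⊕0⊕1⊕0⊕1⊕1⊕0⊕0 = 0
Syndrome (s8...s1) = 0000 → position 0 (no error).
No correction needed.
Data bits at positions 3,5,6,7,9,10,11,12,13,14,15: 10000101100

10000101100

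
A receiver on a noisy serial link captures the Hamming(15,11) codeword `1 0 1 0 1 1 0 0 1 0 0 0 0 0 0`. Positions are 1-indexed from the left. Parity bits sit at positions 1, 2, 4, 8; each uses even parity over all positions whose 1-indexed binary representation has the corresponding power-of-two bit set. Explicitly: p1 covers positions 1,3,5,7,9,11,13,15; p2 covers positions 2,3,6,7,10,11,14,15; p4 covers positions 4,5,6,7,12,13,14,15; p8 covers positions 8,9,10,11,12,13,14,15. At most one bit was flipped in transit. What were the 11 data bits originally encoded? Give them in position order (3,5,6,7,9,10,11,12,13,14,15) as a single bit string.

s1: b1⊕b3⊕b5⊕b7⊕b9⊕b11⊕b13⊕b15 = 1⊕1⊕1⊕0⊕1⊕0⊕0⊕0 = 0
s2: b2⊕b3⊕b6⊕b7⊕b10⊕b11⊕b14⊕b15 = 0⊕1⊕1⊕0⊕0⊕0⊕0⊕0 = 0
s4: b4⊕b5⊕b6⊕b7⊕b12⊕b13⊕b14⊕b15 = 0⊕1⊕1⊕0⊕0⊕0⊕0⊕0 = 0
s8: b8⊕b9⊕b10⊕b11⊕b12⊕b13⊕b14⊕b15 = 0⊕1⊕0⊕0⊕0⊕0⊕0⊕0 = 1
Syndrome (s8...s1) = 1000 → position 8.
Flip bit 8: corrected codeword = 101011011000000
Data bits at positions 3,5,6,7,9,10,11,12,13,14,15: 11101000000

11101000000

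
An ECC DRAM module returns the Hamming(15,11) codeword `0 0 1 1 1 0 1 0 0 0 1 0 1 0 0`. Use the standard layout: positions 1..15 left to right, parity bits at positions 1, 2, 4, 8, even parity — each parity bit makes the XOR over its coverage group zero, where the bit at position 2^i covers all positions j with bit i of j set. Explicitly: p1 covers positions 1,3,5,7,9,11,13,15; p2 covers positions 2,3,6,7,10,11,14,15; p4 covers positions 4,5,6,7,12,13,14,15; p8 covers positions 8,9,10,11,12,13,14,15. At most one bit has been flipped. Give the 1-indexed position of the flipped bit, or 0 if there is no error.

3

s1: b1⊕b3⊕b5⊕b7⊕b9⊕b11⊕b13⊕b15 = 0⊕1⊕1⊕1⊕0⊕1⊕1⊕0 = 1
s2: b2⊕b3⊕b6⊕b7⊕b10⊕b11⊕b14⊕b15 = 0⊕1⊕0⊕1⊕0⊕1⊕0⊕0 = 1
s4: b4⊕b5⊕b6⊕b7⊕b12⊕b13⊕b14⊕b15 = 1⊕1⊕0⊕1⊕0⊕1⊕0⊕0 = 0
s8: b8⊕b9⊕b10⊕b11⊕b12⊕b13⊕b14⊕b15 = 0⊕0⊕0⊕1⊕0⊕1⊕0⊕0 = 0
Syndrome (s8...s1) = 0011 → position 3.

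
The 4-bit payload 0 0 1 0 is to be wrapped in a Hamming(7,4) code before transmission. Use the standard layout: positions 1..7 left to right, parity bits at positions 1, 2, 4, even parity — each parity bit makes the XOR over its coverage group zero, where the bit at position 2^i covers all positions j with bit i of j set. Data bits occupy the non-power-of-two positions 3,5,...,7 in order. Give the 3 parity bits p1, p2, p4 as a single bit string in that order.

011

Place data bits at non-power-of-two positions: b3=0, b5=0, b6=1, b7=0.
p1 = XOR of data positions {3,5,7} = 0⊕0⊕0 = 0
p2 = XOR of data positions {3,6,7} = 0⊕1⊕0 = 1
p4 = XOR of data positions {5,6,7} = 0⊕1⊕0 = 1
Parity bits p1,p2,p4 = 011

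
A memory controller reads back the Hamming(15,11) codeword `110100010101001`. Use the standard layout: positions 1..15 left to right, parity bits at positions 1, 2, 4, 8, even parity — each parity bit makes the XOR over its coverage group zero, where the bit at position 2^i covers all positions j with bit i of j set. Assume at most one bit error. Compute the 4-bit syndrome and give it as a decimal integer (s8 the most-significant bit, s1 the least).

6

s1: b1⊕b3⊕b5⊕b7⊕b9⊕b11⊕b13⊕b15 = 1⊕0⊕0⊕0⊕0⊕0⊕0⊕1 = 0
s2: b2⊕b3⊕b6⊕b7⊕b10⊕b11⊕b14⊕b15 = 1⊕0⊕0⊕0⊕1⊕0⊕0⊕1 = 1
s4: b4⊕b5⊕b6⊕b7⊕b12⊕b13⊕b14⊕b15 = 1⊕0⊕0⊕0⊕1⊕0⊕0⊕1 = 1
s8: b8⊕b9⊕b10⊕b11⊕b12⊕b13⊕b14⊕b15 = 1⊕0⊕1⊕0⊕1⊕0⊕0⊕1 = 0
Syndrome (s8...s1) = 0110 → position 6.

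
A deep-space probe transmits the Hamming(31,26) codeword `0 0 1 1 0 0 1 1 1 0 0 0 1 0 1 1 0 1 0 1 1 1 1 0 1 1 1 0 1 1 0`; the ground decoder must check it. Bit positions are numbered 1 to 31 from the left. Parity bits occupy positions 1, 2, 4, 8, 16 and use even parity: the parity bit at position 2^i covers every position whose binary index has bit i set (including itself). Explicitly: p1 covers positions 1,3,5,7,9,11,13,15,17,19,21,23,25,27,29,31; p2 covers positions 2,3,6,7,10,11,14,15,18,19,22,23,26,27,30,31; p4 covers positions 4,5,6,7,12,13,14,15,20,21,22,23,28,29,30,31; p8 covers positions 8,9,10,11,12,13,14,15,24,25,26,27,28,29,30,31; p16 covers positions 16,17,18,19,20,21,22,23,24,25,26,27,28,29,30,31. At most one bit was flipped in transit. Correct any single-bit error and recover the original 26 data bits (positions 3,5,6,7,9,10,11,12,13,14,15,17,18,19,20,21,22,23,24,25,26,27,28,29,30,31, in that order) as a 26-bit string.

s1: b1⊕b3⊕b5⊕b7⊕b9⊕b11⊕b13⊕b15⊕b17⊕b19⊕b21⊕b23⊕b25⊕b27⊕b29⊕b31 = 0⊕1⊕0⊕1⊕1⊕0⊕1⊕1⊕0⊕0⊕1⊕1⊕1⊕1⊕1⊕0 = 0
s2: b2⊕b3⊕b6⊕b7⊕b10⊕b11⊕b14⊕b15⊕b18⊕b19⊕b22⊕b23⊕b26⊕b27⊕b30⊕b31 = 0⊕1⊕0⊕1⊕0⊕0⊕0⊕1⊕1⊕0⊕1⊕1⊕1⊕1⊕1⊕0 = 1
s4: b4⊕b5⊕b6⊕b7⊕b12⊕b13⊕b14⊕b15⊕b20⊕b21⊕b22⊕b23⊕b28⊕b29⊕b30⊕b31 = 1⊕0⊕0⊕1⊕0⊕1⊕0⊕1⊕1⊕1⊕1⊕1⊕0⊕1⊕1⊕0 = 0
s8: b8⊕b9⊕b10⊕b11⊕b12⊕b13⊕b14⊕b15⊕b24⊕b25⊕b26⊕b27⊕b28⊕b29⊕b30⊕b31 = 1⊕1⊕0⊕0⊕0⊕1⊕0⊕1⊕0⊕1⊕1⊕1⊕0⊕1⊕1⊕0 = 1
s16: b16⊕b17⊕b18⊕b19⊕b20⊕b21⊕b22⊕b23⊕b24⊕b25⊕b26⊕b27⊕b28⊕b29⊕b30⊕b31 = 1⊕0⊕1⊕0⊕1⊕1⊕1⊕1⊕0⊕1⊕1⊕1⊕0⊕1⊕1⊕0 = 1
Syndrome (s16...s1) = 11010 → position 26.
Flip bit 26: corrected codeword = 0011001110001011010111101010110
Data bits at positions 3,5,6,7,9,10,11,12,13,14,15,17,18,19,20,21,22,23,24,25,26,27,28,29,30,31: 10011000101010111101010110

10011000101010111101010110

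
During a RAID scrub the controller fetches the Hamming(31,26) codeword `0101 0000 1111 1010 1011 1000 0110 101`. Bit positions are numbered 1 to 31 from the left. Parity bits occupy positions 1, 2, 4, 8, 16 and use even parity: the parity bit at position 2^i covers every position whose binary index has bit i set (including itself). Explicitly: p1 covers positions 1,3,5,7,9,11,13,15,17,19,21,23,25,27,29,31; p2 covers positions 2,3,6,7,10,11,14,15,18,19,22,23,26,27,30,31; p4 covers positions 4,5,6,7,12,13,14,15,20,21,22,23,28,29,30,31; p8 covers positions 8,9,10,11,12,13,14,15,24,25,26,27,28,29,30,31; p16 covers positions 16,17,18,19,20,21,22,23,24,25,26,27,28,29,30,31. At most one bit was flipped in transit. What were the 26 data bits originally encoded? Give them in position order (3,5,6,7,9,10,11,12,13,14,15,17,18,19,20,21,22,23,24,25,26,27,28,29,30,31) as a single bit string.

s1: b1⊕b3⊕b5⊕b7⊕b9⊕b11⊕b13⊕b15⊕b17⊕b19⊕b21⊕b23⊕b25⊕b27⊕b29⊕b31 = 0⊕0⊕0⊕0⊕1⊕1⊕1⊕1⊕1⊕1⊕1⊕0⊕0⊕1⊕1⊕1 = 0
s2: b2⊕b3⊕b6⊕b7⊕b10⊕b11⊕b14⊕b15⊕b18⊕b19⊕b22⊕b23⊕b26⊕b27⊕b30⊕b31 = 1⊕0⊕0⊕0⊕1⊕1⊕0⊕1⊕0⊕1⊕0⊕0⊕1⊕1⊕0⊕1 = 0
s4: b4⊕b5⊕b6⊕b7⊕b12⊕b13⊕b14⊕b15⊕b20⊕b21⊕b22⊕b23⊕b28⊕b29⊕b30⊕b31 = 1⊕0⊕0⊕0⊕1⊕1⊕0⊕1⊕1⊕1⊕0⊕0⊕0⊕1⊕0⊕1 = 0
s8: b8⊕b9⊕b10⊕b11⊕b12⊕b13⊕b14⊕b15⊕b24⊕b25⊕b26⊕b27⊕b28⊕b29⊕b30⊕b31 = 0⊕1⊕1⊕1⊕1⊕1⊕0⊕1⊕0⊕0⊕1⊕1⊕0⊕1⊕0⊕1 = 0
s16: b16⊕b17⊕b18⊕b19⊕b20⊕b21⊕b22⊕b23⊕b24⊕b25⊕b26⊕b27⊕b28⊕b29⊕b30⊕b31 = 0⊕1⊕0⊕1⊕1⊕1⊕0⊕0⊕0⊕0⊕1⊕1⊕0⊕1⊕0⊕1 = 0
Syndrome (s16...s1) = 00000 → position 0 (no error).
No correction needed.
Data bits at positions 3,5,6,7,9,10,11,12,13,14,15,17,18,19,20,21,22,23,24,25,26,27,28,29,30,31: 00001111101101110000110101

00001111101101110000110101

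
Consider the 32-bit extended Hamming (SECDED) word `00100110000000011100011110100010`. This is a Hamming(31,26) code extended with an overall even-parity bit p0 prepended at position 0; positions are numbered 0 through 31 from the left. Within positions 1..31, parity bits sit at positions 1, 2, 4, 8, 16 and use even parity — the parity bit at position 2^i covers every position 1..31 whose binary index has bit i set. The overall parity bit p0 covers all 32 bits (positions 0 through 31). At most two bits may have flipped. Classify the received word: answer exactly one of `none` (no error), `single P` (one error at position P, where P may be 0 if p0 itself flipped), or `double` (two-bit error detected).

double

s1: b1⊕b3⊕b5⊕b7⊕b9⊕b11⊕b13⊕b15⊕b17⊕b19⊕b21⊕b23⊕b25⊕b27⊕b29⊕b31 = 0⊕0⊕1⊕0⊕0⊕0⊕0⊕1⊕1⊕0⊕1⊕1⊕0⊕0⊕0⊕0 = 1
s2: b2⊕b3⊕b6⊕b7⊕b10⊕b11⊕b14⊕b15⊕b18⊕b19⊕b22⊕b23⊕b26⊕b27⊕b30⊕b31 = 1⊕0⊕1⊕0⊕0⊕0⊕0⊕1⊕0⊕0⊕1⊕1⊕1⊕0⊕1⊕0 = 1
s4: b4⊕b5⊕b6⊕b7⊕b12⊕b13⊕b14⊕b15⊕b20⊕b21⊕b22⊕b23⊕b28⊕b29⊕b30⊕b31 = 0⊕1⊕1⊕0⊕0⊕0⊕0⊕1⊕0⊕1⊕1⊕1⊕0⊕0⊕1⊕0 = 1
s8: b8⊕b9⊕b10⊕b11⊕b12⊕b13⊕b14⊕b15⊕b24⊕b25⊕b26⊕b27⊕b28⊕b29⊕b30⊕b31 = 0⊕0⊕0⊕0⊕0⊕0⊕0⊕1⊕1⊕0⊕1⊕0⊕0⊕0⊕1⊕0 = 0
s16: b16⊕b17⊕b18⊕b19⊕b20⊕b21⊕b22⊕b23⊕b24⊕b25⊕b26⊕b27⊕b28⊕b29⊕b30⊕b31 = 1⊕1⊕0⊕0⊕0⊕1⊕1⊕1⊕1⊕0⊕1⊕0⊕0⊕0⊕1⊕0 = 0
Syndrome (s16...s1) = 00111 → position 7.
Overall parity (XOR of all 32 bits, including p0): 0⊕0⊕1⊕0⊕0⊕1⊕1⊕0⊕0⊕0⊕0⊕0⊕0⊕0⊕0⊕1⊕1⊕1⊕0⊕0⊕0⊕1⊕1⊕1⊕1⊕0⊕1⊕0⊕0⊕0⊕1⊕0 = 0
Overall=0, syndrome position=7 → double-bit error detected (uncorrectable).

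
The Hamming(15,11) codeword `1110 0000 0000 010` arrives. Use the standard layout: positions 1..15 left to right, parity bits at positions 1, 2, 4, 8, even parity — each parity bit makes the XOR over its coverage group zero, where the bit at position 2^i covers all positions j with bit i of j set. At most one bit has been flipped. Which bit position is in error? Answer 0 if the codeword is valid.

s1: b1⊕b3⊕b5⊕b7⊕b9⊕b11⊕b13⊕b15 = 1⊕1⊕0⊕0⊕0⊕0⊕0⊕0 = 0
s2: b2⊕b3⊕b6⊕b7⊕b10⊕b11⊕b14⊕b15 = 1⊕1⊕0⊕0⊕0⊕0⊕1⊕0 = 1
s4: b4⊕b5⊕b6⊕b7⊕b12⊕b13⊕b14⊕b15 = 0⊕0⊕0⊕0⊕0⊕0⊕1⊕0 = 1
s8: b8⊕b9⊕b10⊕b11⊕b12⊕b13⊕b14⊕b15 = 0⊕0⊕0⊕0⊕0⊕0⊕1⊕0 = 1
Syndrome (s8...s1) = 1110 → position 14.

14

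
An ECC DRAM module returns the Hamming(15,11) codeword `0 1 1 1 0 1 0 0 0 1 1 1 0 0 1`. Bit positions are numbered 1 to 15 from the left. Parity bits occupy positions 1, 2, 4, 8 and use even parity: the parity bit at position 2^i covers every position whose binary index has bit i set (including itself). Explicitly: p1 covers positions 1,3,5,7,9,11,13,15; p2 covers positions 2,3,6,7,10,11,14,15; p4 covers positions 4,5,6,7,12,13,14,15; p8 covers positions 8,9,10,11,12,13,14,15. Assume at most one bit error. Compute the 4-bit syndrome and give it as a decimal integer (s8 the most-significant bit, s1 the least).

1

s1: b1⊕b3⊕b5⊕b7⊕b9⊕b11⊕b13⊕b15 = 0⊕1⊕0⊕0⊕0⊕1⊕0⊕1 = 1
s2: b2⊕b3⊕b6⊕b7⊕b10⊕b11⊕b14⊕b15 = 1⊕1⊕1⊕0⊕1⊕1⊕0⊕1 = 0
s4: b4⊕b5⊕b6⊕b7⊕b12⊕b13⊕b14⊕b15 = 1⊕0⊕1⊕0⊕1⊕0⊕0⊕1 = 0
s8: b8⊕b9⊕b10⊕b11⊕b12⊕b13⊕b14⊕b15 = 0⊕0⊕1⊕1⊕1⊕0⊕0⊕1 = 0
Syndrome (s8...s1) = 0001 → position 1.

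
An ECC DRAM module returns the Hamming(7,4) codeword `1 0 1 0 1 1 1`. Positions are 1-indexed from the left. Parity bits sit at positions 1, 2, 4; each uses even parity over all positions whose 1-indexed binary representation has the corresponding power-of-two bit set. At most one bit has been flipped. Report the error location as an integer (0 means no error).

6

s1: b1⊕b3⊕b5⊕b7 = 1⊕1⊕1⊕1 = 0
s2: b2⊕b3⊕b6⊕b7 = 0⊕1⊕1⊕1 = 1
s4: b4⊕b5⊕b6⊕b7 = 0⊕1⊕1⊕1 = 1
Syndrome (s4...s1) = 110 → position 6.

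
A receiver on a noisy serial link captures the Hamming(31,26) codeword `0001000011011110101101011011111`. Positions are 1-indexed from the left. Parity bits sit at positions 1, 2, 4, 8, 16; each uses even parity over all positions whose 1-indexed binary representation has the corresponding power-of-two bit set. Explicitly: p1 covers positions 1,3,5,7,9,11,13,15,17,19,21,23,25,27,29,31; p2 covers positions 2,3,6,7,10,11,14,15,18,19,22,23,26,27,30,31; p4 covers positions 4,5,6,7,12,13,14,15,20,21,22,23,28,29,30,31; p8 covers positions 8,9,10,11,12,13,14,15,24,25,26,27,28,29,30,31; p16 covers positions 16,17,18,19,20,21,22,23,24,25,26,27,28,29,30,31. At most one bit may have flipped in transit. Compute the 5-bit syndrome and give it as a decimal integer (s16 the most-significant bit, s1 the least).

29

s1: b1⊕b3⊕b5⊕b7⊕b9⊕b11⊕b13⊕b15⊕b17⊕b19⊕b21⊕b23⊕b25⊕b27⊕b29⊕b31 = 0⊕0⊕0⊕0⊕1⊕0⊕1⊕1⊕1⊕1⊕0⊕0⊕1⊕1⊕1⊕1 = 1
s2: b2⊕b3⊕b6⊕b7⊕b10⊕b11⊕b14⊕b15⊕b18⊕b19⊕b22⊕b23⊕b26⊕b27⊕b30⊕b31 = 0⊕0⊕0⊕0⊕1⊕0⊕1⊕1⊕0⊕1⊕1⊕0⊕0⊕1⊕1⊕1 = 0
s4: b4⊕b5⊕b6⊕b7⊕b12⊕b13⊕b14⊕b15⊕b20⊕b21⊕b22⊕b23⊕b28⊕b29⊕b30⊕b31 = 1⊕0⊕0⊕0⊕1⊕1⊕1⊕1⊕1⊕0⊕1⊕0⊕1⊕1⊕1⊕1 = 1
s8: b8⊕b9⊕b10⊕b11⊕b12⊕b13⊕b14⊕b15⊕b24⊕b25⊕b26⊕b27⊕b28⊕b29⊕b30⊕b31 = 0⊕1⊕1⊕0⊕1⊕1⊕1⊕1⊕1⊕1⊕0⊕1⊕1⊕1⊕1⊕1 = 1
s16: b16⊕b17⊕b18⊕b19⊕b20⊕b21⊕b22⊕b23⊕b24⊕b25⊕b26⊕b27⊕b28⊕b29⊕b30⊕b31 = 0⊕1⊕0⊕1⊕1⊕0⊕1⊕0⊕1⊕1⊕0⊕1⊕1⊕1⊕1⊕1 = 1
Syndrome (s16...s1) = 11101 → position 29.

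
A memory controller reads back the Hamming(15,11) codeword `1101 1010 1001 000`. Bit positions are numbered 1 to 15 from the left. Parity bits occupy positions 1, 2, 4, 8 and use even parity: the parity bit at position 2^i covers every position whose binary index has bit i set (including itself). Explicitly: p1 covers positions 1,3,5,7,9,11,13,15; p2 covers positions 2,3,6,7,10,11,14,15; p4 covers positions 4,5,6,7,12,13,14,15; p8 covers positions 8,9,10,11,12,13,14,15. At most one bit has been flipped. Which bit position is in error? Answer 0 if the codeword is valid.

0

s1: b1⊕b3⊕b5⊕b7⊕b9⊕b11⊕b13⊕b15 = 1⊕0⊕1⊕1⊕1⊕0⊕0⊕0 = 0
s2: b2⊕b3⊕b6⊕b7⊕b10⊕b11⊕b14⊕b15 = 1⊕0⊕0⊕1⊕0⊕0⊕0⊕0 = 0
s4: b4⊕b5⊕b6⊕b7⊕b12⊕b13⊕b14⊕b15 = 1⊕1⊕0⊕1⊕1⊕0⊕0⊕0 = 0
s8: b8⊕b9⊕b10⊕b11⊕b12⊕b13⊕b14⊕b15 = 0⊕1⊕0⊕0⊕1⊕0⊕0⊕0 = 0
Syndrome (s8...s1) = 0000 → position 0 (no error).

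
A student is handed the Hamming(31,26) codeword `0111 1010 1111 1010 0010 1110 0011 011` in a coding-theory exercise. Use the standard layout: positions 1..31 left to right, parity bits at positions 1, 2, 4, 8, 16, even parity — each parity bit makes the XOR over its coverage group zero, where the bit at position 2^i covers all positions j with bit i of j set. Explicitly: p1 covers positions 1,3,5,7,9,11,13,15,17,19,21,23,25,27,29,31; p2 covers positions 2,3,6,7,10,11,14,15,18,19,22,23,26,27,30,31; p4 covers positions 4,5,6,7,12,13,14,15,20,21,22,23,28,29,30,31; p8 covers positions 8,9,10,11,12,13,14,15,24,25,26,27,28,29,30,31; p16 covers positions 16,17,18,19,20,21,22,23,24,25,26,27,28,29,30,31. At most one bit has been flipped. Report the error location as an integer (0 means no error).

s1: b1⊕b3⊕b5⊕b7⊕b9⊕b11⊕b13⊕b15⊕b17⊕b19⊕b21⊕b23⊕b25⊕b27⊕b29⊕b31 = 0⊕1⊕1⊕1⊕1⊕1⊕1⊕1⊕0⊕1⊕1⊕1⊕0⊕1⊕0⊕1 = 0
s2: b2⊕b3⊕b6⊕b7⊕b10⊕b11⊕b14⊕b15⊕b18⊕b19⊕b22⊕b23⊕b26⊕b27⊕b30⊕b31 = 1⊕1⊕0⊕1⊕1⊕1⊕0⊕1⊕0⊕1⊕1⊕1⊕0⊕1⊕1⊕1 = 0
s4: b4⊕b5⊕b6⊕b7⊕b12⊕b13⊕b14⊕b15⊕b20⊕b21⊕b22⊕b23⊕b28⊕b29⊕b30⊕b31 = 1⊕1⊕0⊕1⊕1⊕1⊕0⊕1⊕0⊕1⊕1⊕1⊕1⊕0⊕1⊕1 = 0
s8: b8⊕b9⊕b10⊕b11⊕b12⊕b13⊕b14⊕b15⊕b24⊕b25⊕b26⊕b27⊕b28⊕b29⊕b30⊕b31 = 0⊕1⊕1⊕1⊕1⊕1⊕0⊕1⊕0⊕0⊕0⊕1⊕1⊕0⊕1⊕1 = 0
s16: b16⊕b17⊕b18⊕b19⊕b20⊕b21⊕b22⊕b23⊕b24⊕b25⊕b26⊕b27⊕b28⊕b29⊕b30⊕b31 = 0⊕0⊕0⊕1⊕0⊕1⊕1⊕1⊕0⊕0⊕0⊕1⊕1⊕0⊕1⊕1 = 0
Syndrome (s16...s1) = 00000 → position 0 (no error).

0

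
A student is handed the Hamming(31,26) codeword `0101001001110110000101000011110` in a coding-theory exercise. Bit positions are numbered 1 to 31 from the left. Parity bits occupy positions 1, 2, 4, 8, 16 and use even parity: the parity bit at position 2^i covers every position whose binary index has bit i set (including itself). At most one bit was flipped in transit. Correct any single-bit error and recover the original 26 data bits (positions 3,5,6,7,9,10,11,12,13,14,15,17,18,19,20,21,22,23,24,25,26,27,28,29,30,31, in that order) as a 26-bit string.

00010101011000101000011110

s1: b1⊕b3⊕b5⊕b7⊕b9⊕b11⊕b13⊕b15⊕b17⊕b19⊕b21⊕b23⊕b25⊕b27⊕b29⊕b31 = 0⊕0⊕0⊕1⊕0⊕1⊕0⊕1⊕0⊕0⊕0⊕0⊕0⊕1⊕1⊕0 = 1
s2: b2⊕b3⊕b6⊕b7⊕b10⊕b11⊕b14⊕b15⊕b18⊕b19⊕b22⊕b23⊕b26⊕b27⊕b30⊕b31 = 1⊕0⊕0⊕1⊕1⊕1⊕1⊕1⊕0⊕0⊕1⊕0⊕0⊕1⊕1⊕0 = 1
s4: b4⊕b5⊕b6⊕b7⊕b12⊕b13⊕b14⊕b15⊕b20⊕b21⊕b22⊕b23⊕b28⊕b29⊕b30⊕b31 = 1⊕0⊕0⊕1⊕1⊕0⊕1⊕1⊕1⊕0⊕1⊕0⊕1⊕1⊕1⊕0 = 0
s8: b8⊕b9⊕b10⊕b11⊕b12⊕b13⊕b14⊕b15⊕b24⊕b25⊕b26⊕b27⊕b28⊕b29⊕b30⊕b31 = 0⊕0⊕1⊕1⊕1⊕0⊕1⊕1⊕0⊕0⊕0⊕1⊕1⊕1⊕1⊕0 = 1
s16: b16⊕b17⊕b18⊕b19⊕b20⊕b21⊕b22⊕b23⊕b24⊕b25⊕b26⊕b27⊕b28⊕b29⊕b30⊕b31 = 0⊕0⊕0⊕0⊕1⊕0⊕1⊕0⊕0⊕0⊕0⊕1⊕1⊕1⊕1⊕0 = 0
Syndrome (s16...s1) = 01011 → position 11.
Flip bit 11: corrected codeword = 0101001001010110000101000011110
Data bits at positions 3,5,6,7,9,10,11,12,13,14,15,17,18,19,20,21,22,23,24,25,26,27,28,29,30,31: 00010101011000101000011110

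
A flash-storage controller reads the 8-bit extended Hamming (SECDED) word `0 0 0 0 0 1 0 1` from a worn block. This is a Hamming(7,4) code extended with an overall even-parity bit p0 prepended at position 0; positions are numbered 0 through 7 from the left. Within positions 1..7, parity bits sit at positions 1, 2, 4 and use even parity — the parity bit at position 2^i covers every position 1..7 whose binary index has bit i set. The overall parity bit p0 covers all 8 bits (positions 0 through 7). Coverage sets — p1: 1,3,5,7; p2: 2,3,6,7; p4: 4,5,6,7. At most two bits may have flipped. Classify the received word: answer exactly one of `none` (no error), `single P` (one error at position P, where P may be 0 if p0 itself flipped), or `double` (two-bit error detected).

s1: b1⊕b3⊕b5⊕b7 = 0⊕0⊕1⊕1 = 0
s2: b2⊕b3⊕b6⊕b7 = 0⊕0⊕0⊕1 = 1
s4: b4⊕b5⊕b6⊕b7 = 0⊕1⊕0⊕1 = 0
Syndrome (s4...s1) = 010 → position 2.
Overall parity (XOR of all 8 bits, including p0): 0⊕0⊕0⊕0⊕0⊕1⊕0⊕1 = 0
Overall=0, syndrome position=2 → double-bit error detected (uncorrectable).

double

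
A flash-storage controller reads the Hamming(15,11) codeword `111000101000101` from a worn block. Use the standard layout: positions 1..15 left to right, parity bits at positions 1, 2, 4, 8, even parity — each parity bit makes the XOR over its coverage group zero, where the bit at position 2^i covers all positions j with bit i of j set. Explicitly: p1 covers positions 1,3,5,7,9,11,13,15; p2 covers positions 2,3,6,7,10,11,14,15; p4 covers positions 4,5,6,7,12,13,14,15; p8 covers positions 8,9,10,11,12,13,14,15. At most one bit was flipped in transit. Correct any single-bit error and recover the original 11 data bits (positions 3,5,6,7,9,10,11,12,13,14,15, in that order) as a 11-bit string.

10011001101

s1: b1⊕b3⊕b5⊕b7⊕b9⊕b11⊕b13⊕b15 = 1⊕1⊕0⊕1⊕1⊕0⊕1⊕1 = 0
s2: b2⊕b3⊕b6⊕b7⊕b10⊕b11⊕b14⊕b15 = 1⊕1⊕0⊕1⊕0⊕0⊕0⊕1 = 0
s4: b4⊕b5⊕b6⊕b7⊕b12⊕b13⊕b14⊕b15 = 0⊕0⊕0⊕1⊕0⊕1⊕0⊕1 = 1
s8: b8⊕b9⊕b10⊕b11⊕b12⊕b13⊕b14⊕b15 = 0⊕1⊕0⊕0⊕0⊕1⊕0⊕1 = 1
Syndrome (s8...s1) = 1100 → position 12.
Flip bit 12: corrected codeword = 111000101001101
Data bits at positions 3,5,6,7,9,10,11,12,13,14,15: 10011001101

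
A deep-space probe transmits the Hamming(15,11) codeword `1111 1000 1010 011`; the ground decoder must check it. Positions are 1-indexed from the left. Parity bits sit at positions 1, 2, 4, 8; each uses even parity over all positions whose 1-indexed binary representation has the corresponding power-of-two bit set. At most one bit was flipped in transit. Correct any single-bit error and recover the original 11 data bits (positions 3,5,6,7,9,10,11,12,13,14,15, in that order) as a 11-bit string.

11001010011

s1: b1⊕b3⊕b5⊕b7⊕b9⊕b11⊕b13⊕b15 = 1⊕1⊕1⊕0⊕1⊕1⊕0⊕1 = 0
s2: b2⊕b3⊕b6⊕b7⊕b10⊕b11⊕b14⊕b15 = 1⊕1⊕0⊕0⊕0⊕1⊕1⊕1 = 1
s4: b4⊕b5⊕b6⊕b7⊕b12⊕b13⊕b14⊕b15 = 1⊕1⊕0⊕0⊕0⊕0⊕1⊕1 = 0
s8: b8⊕b9⊕b10⊕b11⊕b12⊕b13⊕b14⊕b15 = 0⊕1⊕0⊕1⊕0⊕0⊕1⊕1 = 0
Syndrome (s8...s1) = 0010 → position 2.
Flip bit 2: corrected codeword = 101110001010011
Data bits at positions 3,5,6,7,9,10,11,12,13,14,15: 11001010011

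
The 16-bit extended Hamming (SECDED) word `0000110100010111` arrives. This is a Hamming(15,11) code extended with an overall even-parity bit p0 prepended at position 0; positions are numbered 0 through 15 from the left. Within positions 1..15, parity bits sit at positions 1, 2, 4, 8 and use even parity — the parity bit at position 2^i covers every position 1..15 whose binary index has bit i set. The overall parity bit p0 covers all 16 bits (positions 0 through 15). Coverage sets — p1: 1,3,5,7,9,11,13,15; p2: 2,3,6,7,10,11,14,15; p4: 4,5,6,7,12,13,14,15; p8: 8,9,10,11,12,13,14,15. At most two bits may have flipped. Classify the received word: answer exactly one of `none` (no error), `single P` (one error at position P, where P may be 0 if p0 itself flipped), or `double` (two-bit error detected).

single 1

s1: b1⊕b3⊕b5⊕b7⊕b9⊕b11⊕b13⊕b15 = 0⊕0⊕1⊕1⊕0⊕1⊕1⊕1 = 1
s2: b2⊕b3⊕b6⊕b7⊕b10⊕b11⊕b14⊕b15 = 0⊕0⊕0⊕1⊕0⊕1⊕1⊕1 = 0
s4: b4⊕b5⊕b6⊕b7⊕b12⊕b13⊕b14⊕b15 = 1⊕1⊕0⊕1⊕0⊕1⊕1⊕1 = 0
s8: b8⊕b9⊕b10⊕b11⊕b12⊕b13⊕b14⊕b15 = 0⊕0⊕0⊕1⊕0⊕1⊕1⊕1 = 0
Syndrome (s8...s1) = 0001 → position 1.
Overall parity (XOR of all 16 bits, including p0): 0⊕0⊕0⊕0⊕1⊕1⊕0⊕1⊕0⊕0⊕0⊕1⊕0⊕1⊕1⊕1 = 1
Overall=1, syndrome position=1 → single-bit error at position 1.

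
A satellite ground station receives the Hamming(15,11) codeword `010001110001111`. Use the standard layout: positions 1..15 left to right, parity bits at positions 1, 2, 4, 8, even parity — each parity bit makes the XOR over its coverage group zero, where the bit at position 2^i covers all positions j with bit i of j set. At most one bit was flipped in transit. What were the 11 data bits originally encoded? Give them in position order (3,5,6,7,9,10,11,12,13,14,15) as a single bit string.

s1: b1⊕b3⊕b5⊕b7⊕b9⊕b11⊕b13⊕b15 = 0⊕0⊕0⊕1⊕0⊕0⊕1⊕1 = 1
s2: b2⊕b3⊕b6⊕b7⊕b10⊕b11⊕b14⊕b15 = 1⊕0⊕1⊕1⊕0⊕0⊕1⊕1 = 1
s4: b4⊕b5⊕b6⊕b7⊕b12⊕b13⊕b14⊕b15 = 0⊕0⊕1⊕1⊕1⊕1⊕1⊕1 = 0
s8: b8⊕b9⊕b10⊕b11⊕b12⊕b13⊕b14⊕b15 = 1⊕0⊕0⊕0⊕1⊕1⊕1⊕1 = 1
Syndrome (s8...s1) = 1011 → position 11.
Flip bit 11: corrected codeword = 010001110011111
Data bits at positions 3,5,6,7,9,10,11,12,13,14,15: 00110011111

00110011111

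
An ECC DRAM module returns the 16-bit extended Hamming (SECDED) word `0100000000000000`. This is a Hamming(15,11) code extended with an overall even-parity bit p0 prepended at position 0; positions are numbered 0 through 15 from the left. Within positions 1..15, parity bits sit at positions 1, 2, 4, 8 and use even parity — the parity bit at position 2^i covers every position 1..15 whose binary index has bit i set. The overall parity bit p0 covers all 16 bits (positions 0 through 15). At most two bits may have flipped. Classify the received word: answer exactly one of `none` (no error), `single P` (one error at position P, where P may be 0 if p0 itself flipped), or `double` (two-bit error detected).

s1: b1⊕b3⊕b5⊕b7⊕b9⊕b11⊕b13⊕b15 = 1⊕0⊕0⊕0⊕0⊕0⊕0⊕0 = 1
s2: b2⊕b3⊕b6⊕b7⊕b10⊕b11⊕b14⊕b15 = 0⊕0⊕0⊕0⊕0⊕0⊕0⊕0 = 0
s4: b4⊕b5⊕b6⊕b7⊕b12⊕b13⊕b14⊕b15 = 0⊕0⊕0⊕0⊕0⊕0⊕0⊕0 = 0
s8: b8⊕b9⊕b10⊕b11⊕b12⊕b13⊕b14⊕b15 = 0⊕0⊕0⊕0⊕0⊕0⊕0⊕0 = 0
Syndrome (s8...s1) = 0001 → position 1.
Overall parity (XOR of all 16 bits, including p0): 0⊕1⊕0⊕0⊕0⊕0⊕0⊕0⊕0⊕0⊕0⊕0⊕0⊕0⊕0⊕0 = 1
Overall=1, syndrome position=1 → single-bit error at position 1.

single 1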